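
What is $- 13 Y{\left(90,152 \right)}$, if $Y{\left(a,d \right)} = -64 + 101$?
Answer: $-481$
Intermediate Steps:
$Y{\left(a,d \right)} = 37$
$- 13 Y{\left(90,152 \right)} = \left(-13\right) 37 = -481$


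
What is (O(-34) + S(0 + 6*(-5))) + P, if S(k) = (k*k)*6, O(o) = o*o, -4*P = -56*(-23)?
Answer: 6234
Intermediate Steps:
P = -322 (P = -(-14)*(-23) = -¼*1288 = -322)
O(o) = o²
S(k) = 6*k² (S(k) = k²*6 = 6*k²)
(O(-34) + S(0 + 6*(-5))) + P = ((-34)² + 6*(0 + 6*(-5))²) - 322 = (1156 + 6*(0 - 30)²) - 322 = (1156 + 6*(-30)²) - 322 = (1156 + 6*900) - 322 = (1156 + 5400) - 322 = 6556 - 322 = 6234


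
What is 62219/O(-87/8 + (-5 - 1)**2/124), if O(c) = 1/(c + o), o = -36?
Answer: -718816107/248 ≈ -2.8985e+6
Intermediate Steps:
O(c) = 1/(-36 + c) (O(c) = 1/(c - 36) = 1/(-36 + c))
62219/O(-87/8 + (-5 - 1)**2/124) = 62219/(1/(-36 + (-87/8 + (-5 - 1)**2/124))) = 62219/(1/(-36 + (-87*1/8 + (-6)**2*(1/124)))) = 62219/(1/(-36 + (-87/8 + 36*(1/124)))) = 62219/(1/(-36 + (-87/8 + 9/31))) = 62219/(1/(-36 - 2625/248)) = 62219/(1/(-11553/248)) = 62219/(-248/11553) = 62219*(-11553/248) = -718816107/248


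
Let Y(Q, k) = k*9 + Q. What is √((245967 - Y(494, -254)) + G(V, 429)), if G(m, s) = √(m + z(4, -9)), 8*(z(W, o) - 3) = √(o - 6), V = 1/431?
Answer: √(184095838396 + 431*√862*√(10352 + 431*I*√15))/862 ≈ 497.76 + 0.00013988*I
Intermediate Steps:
V = 1/431 ≈ 0.0023202
z(W, o) = 3 + √(-6 + o)/8 (z(W, o) = 3 + √(o - 6)/8 = 3 + √(-6 + o)/8)
Y(Q, k) = Q + 9*k (Y(Q, k) = 9*k + Q = Q + 9*k)
G(m, s) = √(3 + m + I*√15/8) (G(m, s) = √(m + (3 + √(-6 - 9)/8)) = √(m + (3 + √(-15)/8)) = √(m + (3 + (I*√15)/8)) = √(m + (3 + I*√15/8)) = √(3 + m + I*√15/8))
√((245967 - Y(494, -254)) + G(V, 429)) = √((245967 - (494 + 9*(-254))) + √(48 + 16*(1/431) + 2*I*√15)/4) = √((245967 - (494 - 2286)) + √(48 + 16/431 + 2*I*√15)/4) = √((245967 - 1*(-1792)) + √(20704/431 + 2*I*√15)/4) = √((245967 + 1792) + √(20704/431 + 2*I*√15)/4) = √(247759 + √(20704/431 + 2*I*√15)/4)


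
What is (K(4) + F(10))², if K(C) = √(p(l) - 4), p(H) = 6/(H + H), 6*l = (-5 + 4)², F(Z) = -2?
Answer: (2 - √14)² ≈ 3.0334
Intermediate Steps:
l = ⅙ (l = (-5 + 4)²/6 = (⅙)*(-1)² = (⅙)*1 = ⅙ ≈ 0.16667)
p(H) = 3/H (p(H) = 6/(2*H) = (1/(2*H))*6 = 3/H)
K(C) = √14 (K(C) = √(3/(⅙) - 4) = √(3*6 - 4) = √(18 - 4) = √14)
(K(4) + F(10))² = (√14 - 2)² = (-2 + √14)²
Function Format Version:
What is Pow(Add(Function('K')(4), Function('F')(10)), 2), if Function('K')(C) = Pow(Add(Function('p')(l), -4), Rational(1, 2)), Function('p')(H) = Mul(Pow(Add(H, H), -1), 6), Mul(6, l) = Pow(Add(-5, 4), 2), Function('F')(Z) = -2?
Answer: Pow(Add(2, Mul(-1, Pow(14, Rational(1, 2)))), 2) ≈ 3.0334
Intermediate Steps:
l = Rational(1, 6) (l = Mul(Rational(1, 6), Pow(Add(-5, 4), 2)) = Mul(Rational(1, 6), Pow(-1, 2)) = Mul(Rational(1, 6), 1) = Rational(1, 6) ≈ 0.16667)
Function('p')(H) = Mul(3, Pow(H, -1)) (Function('p')(H) = Mul(Pow(Mul(2, H), -1), 6) = Mul(Mul(Rational(1, 2), Pow(H, -1)), 6) = Mul(3, Pow(H, -1)))
Function('K')(C) = Pow(14, Rational(1, 2)) (Function('K')(C) = Pow(Add(Mul(3, Pow(Rational(1, 6), -1)), -4), Rational(1, 2)) = Pow(Add(Mul(3, 6), -4), Rational(1, 2)) = Pow(Add(18, -4), Rational(1, 2)) = Pow(14, Rational(1, 2)))
Pow(Add(Function('K')(4), Function('F')(10)), 2) = Pow(Add(Pow(14, Rational(1, 2)), -2), 2) = Pow(Add(-2, Pow(14, Rational(1, 2))), 2)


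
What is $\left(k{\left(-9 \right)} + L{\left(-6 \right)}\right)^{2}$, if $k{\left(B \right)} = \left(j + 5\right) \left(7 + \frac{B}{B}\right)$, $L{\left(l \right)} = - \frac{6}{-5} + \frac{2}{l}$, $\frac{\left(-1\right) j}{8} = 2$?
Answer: $\frac{1708249}{225} \approx 7592.2$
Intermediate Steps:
$j = -16$ ($j = \left(-8\right) 2 = -16$)
$L{\left(l \right)} = \frac{6}{5} + \frac{2}{l}$ ($L{\left(l \right)} = \left(-6\right) \left(- \frac{1}{5}\right) + \frac{2}{l} = \frac{6}{5} + \frac{2}{l}$)
$k{\left(B \right)} = -88$ ($k{\left(B \right)} = \left(-16 + 5\right) \left(7 + \frac{B}{B}\right) = - 11 \left(7 + 1\right) = \left(-11\right) 8 = -88$)
$\left(k{\left(-9 \right)} + L{\left(-6 \right)}\right)^{2} = \left(-88 + \left(\frac{6}{5} + \frac{2}{-6}\right)\right)^{2} = \left(-88 + \left(\frac{6}{5} + 2 \left(- \frac{1}{6}\right)\right)\right)^{2} = \left(-88 + \left(\frac{6}{5} - \frac{1}{3}\right)\right)^{2} = \left(-88 + \frac{13}{15}\right)^{2} = \left(- \frac{1307}{15}\right)^{2} = \frac{1708249}{225}$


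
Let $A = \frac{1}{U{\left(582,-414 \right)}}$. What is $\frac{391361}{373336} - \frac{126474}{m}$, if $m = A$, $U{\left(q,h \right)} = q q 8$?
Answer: $- \frac{127949054387217727}{373336} \approx -3.4272 \cdot 10^{11}$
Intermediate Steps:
$U{\left(q,h \right)} = 8 q^{2}$ ($U{\left(q,h \right)} = q^{2} \cdot 8 = 8 q^{2}$)
$A = \frac{1}{2709792}$ ($A = \frac{1}{8 \cdot 582^{2}} = \frac{1}{8 \cdot 338724} = \frac{1}{2709792} \approx 3.6903 \cdot 10^{-7}$)
$m = \frac{1}{2709792} \approx 3.6903 \cdot 10^{-7}$
$\frac{391361}{373336} - \frac{126474}{m} = \frac{391361}{373336} - 126474 \frac{1}{\frac{1}{2709792}} = 391361 \cdot \frac{1}{373336} - 342718233408 = \frac{391361}{373336} - 342718233408 = - \frac{127949054387217727}{373336}$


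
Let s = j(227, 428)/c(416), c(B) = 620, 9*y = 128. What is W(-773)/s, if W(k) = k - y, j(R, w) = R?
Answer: -4392700/2043 ≈ -2150.1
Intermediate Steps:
y = 128/9 (y = (⅑)*128 = 128/9 ≈ 14.222)
W(k) = -128/9 + k (W(k) = k - 1*128/9 = k - 128/9 = -128/9 + k)
s = 227/620 ≈ 0.36613
W(-773)/s = (-128/9 - 773)/(227/620) = -7085/9*620/227 = -4392700/2043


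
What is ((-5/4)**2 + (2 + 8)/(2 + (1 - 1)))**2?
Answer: 11025/256 ≈ 43.066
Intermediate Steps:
((-5/4)**2 + (2 + 8)/(2 + (1 - 1)))**2 = ((-5*1/4)**2 + 10/(2 + 0))**2 = ((-5/4)**2 + 10/2)**2 = (25/16 + 10*(1/2))**2 = (25/16 + 5)**2 = (105/16)**2 = 11025/256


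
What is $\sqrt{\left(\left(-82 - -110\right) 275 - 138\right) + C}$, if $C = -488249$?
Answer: $i \sqrt{480687} \approx 693.32 i$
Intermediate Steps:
$\sqrt{\left(\left(-82 - -110\right) 275 - 138\right) + C} = \sqrt{\left(\left(-82 - -110\right) 275 - 138\right) - 488249} = \sqrt{\left(\left(-82 + 110\right) 275 - 138\right) - 488249} = \sqrt{\left(28 \cdot 275 - 138\right) - 488249} = \sqrt{\left(7700 - 138\right) - 488249} = \sqrt{7562 - 488249} = \sqrt{-480687} = i \sqrt{480687}$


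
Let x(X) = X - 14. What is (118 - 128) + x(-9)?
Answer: -33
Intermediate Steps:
x(X) = -14 + X
(118 - 128) + x(-9) = (118 - 128) + (-14 - 9) = -10 - 23 = -33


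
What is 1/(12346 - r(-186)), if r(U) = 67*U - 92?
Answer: 1/24900 ≈ 4.0161e-5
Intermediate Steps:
r(U) = -92 + 67*U
1/(12346 - r(-186)) = 1/(12346 - (-92 + 67*(-186))) = 1/(12346 - (-92 - 12462)) = 1/(12346 - 1*(-12554)) = 1/(12346 + 12554) = 1/24900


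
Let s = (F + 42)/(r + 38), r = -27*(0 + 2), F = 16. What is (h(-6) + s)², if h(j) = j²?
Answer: 67081/64 ≈ 1048.1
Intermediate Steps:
r = -54 (r = -27*2 = -9*6 = -54)
s = -29/8 (s = (16 + 42)/(-54 + 38) = 58/(-16) = 58*(-1/16) = -29/8 ≈ -3.6250)
(h(-6) + s)² = ((-6)² - 29/8)² = (36 - 29/8)² = (259/8)² = 67081/64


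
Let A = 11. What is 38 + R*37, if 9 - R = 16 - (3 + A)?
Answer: 297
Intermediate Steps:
R = 7 (R = 9 - (16 - (3 + 11)) = 9 - (16 - 1*14) = 9 - (16 - 14) = 9 - 1*2 = 9 - 2 = 7)
38 + R*37 = 38 + 7*37 = 38 + 259 = 297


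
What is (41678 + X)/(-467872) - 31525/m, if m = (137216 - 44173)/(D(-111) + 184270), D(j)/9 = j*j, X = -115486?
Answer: -272093090336591/2720763406 ≈ -1.0001e+5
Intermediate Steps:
D(j) = 9*j² (D(j) = 9*(j*j) = 9*j²)
m = 93043/295159 (m = (137216 - 44173)/(9*(-111)² + 184270) = 93043/(9*12321 + 184270) = 93043/(110889 + 184270) = 93043/295159 ≈ 0.31523)
(41678 + X)/(-467872) - 31525/m = (41678 - 115486)/(-467872) - 31525/93043/295159 = -73808*(-1/467872) - 31525*295159/93043 = 4613/29242 - 9304887475/93043 = -272093090336591/2720763406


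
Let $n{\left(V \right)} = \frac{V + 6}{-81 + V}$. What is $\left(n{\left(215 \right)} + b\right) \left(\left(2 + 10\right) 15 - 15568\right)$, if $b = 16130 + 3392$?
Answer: $- \frac{20128804286}{67} \approx -3.0043 \cdot 10^{8}$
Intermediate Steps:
$n{\left(V \right)} = \frac{6 + V}{-81 + V}$
$b = 19522$
$\left(n{\left(215 \right)} + b\right) \left(\left(2 + 10\right) 15 - 15568\right) = \left(\frac{6 + 215}{-81 + 215} + 19522\right) \left(\left(2 + 10\right) 15 - 15568\right) = \left(\frac{1}{134} \cdot 221 + 19522\right) \left(12 \cdot 15 - 15568\right) = \left(\frac{1}{134} \cdot 221 + 19522\right) \left(180 - 15568\right) = \left(\frac{221}{134} + 19522\right) \left(-15388\right) = \frac{2616169}{134} \left(-15388\right) = - \frac{20128804286}{67}$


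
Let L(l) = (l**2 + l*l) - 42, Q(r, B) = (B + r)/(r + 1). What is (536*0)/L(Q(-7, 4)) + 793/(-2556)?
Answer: -793/2556 ≈ -0.31025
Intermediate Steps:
Q(r, B) = (B + r)/(1 + r)
L(l) = -42 + 2*l**2 (L(l) = (l**2 + l**2) - 42 = 2*l**2 - 42 = -42 + 2*l**2)
(536*0)/L(Q(-7, 4)) + 793/(-2556) = (536*0)/(-42 + 2*((4 - 7)/(1 - 7))**2) + 793/(-2556) = 0/(-42 + 2*(-3/(-6))**2) + 793*(-1/2556) = 0/(-42 + 2*(-1/6*(-3))**2) - 793/2556 = 0/(-42 + 2*(1/2)**2) - 793/2556 = 0/(-42 + 2*(1/4)) - 793/2556 = 0/(-42 + 1/2) - 793/2556 = 0/(-83/2) - 793/2556 = 0*(-2/83) - 793/2556 = 0 - 793/2556 = -793/2556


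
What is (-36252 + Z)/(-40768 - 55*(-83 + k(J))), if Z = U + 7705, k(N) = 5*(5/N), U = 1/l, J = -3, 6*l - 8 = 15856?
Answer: 226434801/283526696 ≈ 0.79864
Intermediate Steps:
l = 2644 (l = 4/3 + (⅙)*15856 = 4/3 + 7928/3 = 2644)
U = 1/2644 ≈ 0.00037821
k(N) = 25/N
Z = 20372021/2644 (Z = 1/2644 + 7705 = 20372021/2644 ≈ 7705.0)
(-36252 + Z)/(-40768 - 55*(-83 + k(J))) = (-36252 + 20372021/2644)/(-40768 - 55*(-83 + 25/(-3))) = -75478267/(2644*(-40768 - 55*(-83 + 25*(-⅓)))) = -75478267/(2644*(-40768 - 55*(-83 - 25/3))) = -75478267/(2644*(-40768 - 55*(-274/3))) = -75478267/(2644*(-40768 + 15070/3)) = -75478267/(2644*(-107234/3)) = -75478267/2644*(-3/107234) = 226434801/283526696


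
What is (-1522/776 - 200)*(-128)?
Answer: 2507552/97 ≈ 25851.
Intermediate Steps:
(-1522/776 - 200)*(-128) = (-1522*1/776 - 200)*(-128) = (-761/388 - 200)*(-128) = -78361/388*(-128) = 2507552/97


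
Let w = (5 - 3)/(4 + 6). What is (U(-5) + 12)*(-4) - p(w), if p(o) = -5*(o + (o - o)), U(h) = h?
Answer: -27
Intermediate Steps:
w = ⅕ (w = 2/10 = 2*(⅒) = ⅕ ≈ 0.20000)
p(o) = -5*o (p(o) = -5*(o + 0) = -5*o)
(U(-5) + 12)*(-4) - p(w) = (-5 + 12)*(-4) - (-5)/5 = 7*(-4) - 1*(-1) = -28 + 1 = -27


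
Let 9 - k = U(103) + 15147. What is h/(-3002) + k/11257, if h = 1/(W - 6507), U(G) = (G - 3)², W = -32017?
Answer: -2907185757367/1301861333336 ≈ -2.2331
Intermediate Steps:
U(G) = (-3 + G)²
k = -25138 (k = 9 - ((-3 + 103)² + 15147) = 9 - (100² + 15147) = 9 - (10000 + 15147) = 9 - 1*25147 = 9 - 25147 = -25138)
h = -1/38524 (h = 1/(-32017 - 6507) = 1/(-38524) = -1/38524 ≈ -2.5958e-5)
h/(-3002) + k/11257 = -1/38524/(-3002) - 25138/11257 = -1/38524*(-1/3002) - 25138*1/11257 = 1/115649048 - 25138/11257 = -2907185757367/1301861333336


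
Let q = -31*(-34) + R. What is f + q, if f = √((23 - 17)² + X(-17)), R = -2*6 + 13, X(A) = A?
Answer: 1055 + √19 ≈ 1059.4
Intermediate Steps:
R = 1 (R = -12 + 13 = 1)
q = 1055 (q = -31*(-34) + 1 = 1054 + 1 = 1055)
f = √19 (f = √((23 - 17)² - 17) = √(6² - 17) = √(36 - 17) = √19 ≈ 4.3589)
f + q = √19 + 1055 = 1055 + √19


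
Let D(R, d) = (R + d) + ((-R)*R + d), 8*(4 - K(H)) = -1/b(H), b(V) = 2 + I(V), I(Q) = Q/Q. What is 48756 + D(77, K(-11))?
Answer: 514945/12 ≈ 42912.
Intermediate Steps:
I(Q) = 1
b(V) = 3 (b(V) = 2 + 1 = 3)
K(H) = 97/24 (K(H) = 4 - (-1)/(8*3) = 4 - 1/8*(-1/3) = 4 + 1/24 = 97/24)
D(R, d) = R - R**2 + 2*d (D(R, d) = (R + d) + (-R**2 + d) = (R + d) + (d - R**2) = R - R**2 + 2*d)
48756 + D(77, K(-11)) = 48756 + (77 - 1*77**2 + 2*(97/24)) = 48756 + (77 - 1*5929 + 97/12) = 48756 + (77 - 5929 + 97/12) = 48756 - 70127/12 = 514945/12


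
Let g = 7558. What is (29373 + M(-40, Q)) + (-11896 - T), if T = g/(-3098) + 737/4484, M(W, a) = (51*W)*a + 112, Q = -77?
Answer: 1213217071427/6945716 ≈ 1.7467e+5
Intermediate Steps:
M(W, a) = 112 + 51*W*a (M(W, a) = 51*W*a + 112 = 112 + 51*W*a)
T = -15803423/6945716 (T = 7558/(-3098) + 737/4484 = 7558*(-1/3098) + 737*(1/4484) = -3779/1549 + 737/4484 = -15803423/6945716 ≈ -2.2753)
(29373 + M(-40, Q)) + (-11896 - T) = (29373 + (112 + 51*(-40)*(-77))) + (-11896 - 1*(-15803423/6945716)) = (29373 + (112 + 157080)) + (-11896 + 15803423/6945716) = (29373 + 157192) - 82610434113/6945716 = 186565 - 82610434113/6945716 = 1213217071427/6945716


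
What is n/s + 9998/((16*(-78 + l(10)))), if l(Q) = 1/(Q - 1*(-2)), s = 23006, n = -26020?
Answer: -196839191/21510610 ≈ -9.1508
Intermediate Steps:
l(Q) = 1/(2 + Q) (l(Q) = 1/(Q + 2) = 1/(2 + Q))
n/s + 9998/((16*(-78 + l(10)))) = -26020/23006 + 9998/((16*(-78 + 1/(2 + 10)))) = -26020*1/23006 + 9998/((16*(-78 + 1/12))) = -13010/11503 + 9998/((16*(-78 + 1/12))) = -13010/11503 + 9998/((16*(-935/12))) = -13010/11503 + 9998/(-3740/3) = -13010/11503 + 9998*(-3/3740) = -13010/11503 - 14997/1870 = -196839191/21510610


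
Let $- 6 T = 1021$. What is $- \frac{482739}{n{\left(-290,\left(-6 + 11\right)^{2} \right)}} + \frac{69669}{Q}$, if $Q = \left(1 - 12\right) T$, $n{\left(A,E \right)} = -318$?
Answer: $\frac{1851523387}{1190486} \approx 1555.3$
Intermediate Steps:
$T = - \frac{1021}{6}$ ($T = \left(- \frac{1}{6}\right) 1021 = - \frac{1021}{6} \approx -170.17$)
$Q = \frac{11231}{6}$ ($Q = \left(1 - 12\right) \left(- \frac{1021}{6}\right) = \left(-11\right) \left(- \frac{1021}{6}\right) = \frac{11231}{6} \approx 1871.8$)
$- \frac{482739}{n{\left(-290,\left(-6 + 11\right)^{2} \right)}} + \frac{69669}{Q} = - \frac{482739}{-318} + \frac{69669}{\frac{11231}{6}} = \left(-482739\right) \left(- \frac{1}{318}\right) + 69669 \cdot \frac{6}{11231} = \frac{160913}{106} + \frac{418014}{11231} = \frac{1851523387}{1190486}$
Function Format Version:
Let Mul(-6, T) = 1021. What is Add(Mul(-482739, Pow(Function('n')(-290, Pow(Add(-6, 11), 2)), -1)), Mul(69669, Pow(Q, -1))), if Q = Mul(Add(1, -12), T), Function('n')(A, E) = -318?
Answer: Rational(1851523387, 1190486) ≈ 1555.3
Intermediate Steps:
T = Rational(-1021, 6) (T = Mul(Rational(-1, 6), 1021) = Rational(-1021, 6) ≈ -170.17)
Q = Rational(11231, 6) (Q = Mul(Add(1, -12), Rational(-1021, 6)) = Mul(-11, Rational(-1021, 6)) = Rational(11231, 6) ≈ 1871.8)
Add(Mul(-482739, Pow(Function('n')(-290, Pow(Add(-6, 11), 2)), -1)), Mul(69669, Pow(Q, -1))) = Add(Mul(-482739, Pow(-318, -1)), Mul(69669, Pow(Rational(11231, 6), -1))) = Add(Mul(-482739, Rational(-1, 318)), Mul(69669, Rational(6, 11231))) = Add(Rational(160913, 106), Rational(418014, 11231)) = Rational(1851523387, 1190486)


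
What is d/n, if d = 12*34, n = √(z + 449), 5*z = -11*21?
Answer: 204*√10070/1007 ≈ 20.329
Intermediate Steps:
z = -231/5 (z = (-11*21)/5 = (⅕)*(-231) = -231/5 ≈ -46.200)
n = √10070/5 (n = √(-231/5 + 449) = √(2014/5) = √10070/5 ≈ 20.070)
d = 408
d/n = 408/((√10070/5)) = 408*(√10070/2014) = 204*√10070/1007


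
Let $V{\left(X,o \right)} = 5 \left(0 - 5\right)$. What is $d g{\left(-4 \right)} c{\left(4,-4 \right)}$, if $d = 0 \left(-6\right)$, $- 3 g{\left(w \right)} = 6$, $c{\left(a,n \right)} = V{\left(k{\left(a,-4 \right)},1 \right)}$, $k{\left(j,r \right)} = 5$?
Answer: $0$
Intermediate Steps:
$V{\left(X,o \right)} = -25$ ($V{\left(X,o \right)} = 5 \left(-5\right) = -25$)
$c{\left(a,n \right)} = -25$
$g{\left(w \right)} = -2$ ($g{\left(w \right)} = \left(- \frac{1}{3}\right) 6 = -2$)
$d = 0$
$d g{\left(-4 \right)} c{\left(4,-4 \right)} = 0 \left(-2\right) \left(-25\right) = 0 \left(-25\right) = 0$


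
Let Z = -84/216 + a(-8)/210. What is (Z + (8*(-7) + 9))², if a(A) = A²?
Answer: 879893569/396900 ≈ 2216.9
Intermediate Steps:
Z = -53/630 (Z = -84/216 + (-8)²/210 = -84*1/216 + 64*(1/210) = -7/18 + 32/105 = -53/630 ≈ -0.084127)
(Z + (8*(-7) + 9))² = (-53/630 + (8*(-7) + 9))² = (-53/630 + (-56 + 9))² = (-53/630 - 47)² = (-29663/630)² = 879893569/396900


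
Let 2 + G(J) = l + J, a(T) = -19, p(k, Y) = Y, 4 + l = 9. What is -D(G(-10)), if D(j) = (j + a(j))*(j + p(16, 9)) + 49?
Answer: 3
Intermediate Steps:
l = 5 (l = -4 + 9 = 5)
G(J) = 3 + J (G(J) = -2 + (5 + J) = 3 + J)
D(j) = 49 + (-19 + j)*(9 + j) (D(j) = (j - 19)*(j + 9) + 49 = (-19 + j)*(9 + j) + 49 = 49 + (-19 + j)*(9 + j))
-D(G(-10)) = -(-122 + (3 - 10)² - 10*(3 - 10)) = -(-122 + (-7)² - 10*(-7)) = -(-122 + 49 + 70) = -1*(-3) = 3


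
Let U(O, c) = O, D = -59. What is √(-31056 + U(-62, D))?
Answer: I*√31118 ≈ 176.4*I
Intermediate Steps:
√(-31056 + U(-62, D)) = √(-31056 - 62) = √(-31118) = I*√31118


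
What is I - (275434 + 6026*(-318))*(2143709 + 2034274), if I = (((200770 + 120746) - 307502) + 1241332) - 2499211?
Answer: 6855375313957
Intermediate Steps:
I = -1243865 (I = ((321516 - 307502) + 1241332) - 2499211 = (14014 + 1241332) - 2499211 = 1255346 - 2499211 = -1243865)
I - (275434 + 6026*(-318))*(2143709 + 2034274) = -1243865 - (275434 + 6026*(-318))*(2143709 + 2034274) = -1243865 - (275434 - 1916268)*4177983 = -1243865 - (-1640834)*4177983 = -1243865 - 1*(-6855376557822) = -1243865 + 6855376557822 = 6855375313957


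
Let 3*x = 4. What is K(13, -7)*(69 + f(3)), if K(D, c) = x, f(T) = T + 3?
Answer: 100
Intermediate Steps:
f(T) = 3 + T
x = 4/3 (x = (⅓)*4 = 4/3 ≈ 1.3333)
K(D, c) = 4/3
K(13, -7)*(69 + f(3)) = 4*(69 + (3 + 3))/3 = 4*(69 + 6)/3 = (4/3)*75 = 100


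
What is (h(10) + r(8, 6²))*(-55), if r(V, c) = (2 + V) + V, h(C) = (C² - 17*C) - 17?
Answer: 3795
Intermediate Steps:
h(C) = -17 + C² - 17*C
r(V, c) = 2 + 2*V
(h(10) + r(8, 6²))*(-55) = ((-17 + 10² - 17*10) + (2 + 2*8))*(-55) = ((-17 + 100 - 170) + (2 + 16))*(-55) = (-87 + 18)*(-55) = -69*(-55) = 3795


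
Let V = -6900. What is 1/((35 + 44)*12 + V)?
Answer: -1/5952 ≈ -0.00016801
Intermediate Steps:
1/((35 + 44)*12 + V) = 1/((35 + 44)*12 - 6900) = 1/(79*12 - 6900) = 1/(948 - 6900) = 1/(-5952) = -1/5952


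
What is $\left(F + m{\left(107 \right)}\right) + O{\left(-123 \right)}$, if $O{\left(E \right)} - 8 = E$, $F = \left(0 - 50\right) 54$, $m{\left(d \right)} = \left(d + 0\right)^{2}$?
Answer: $8634$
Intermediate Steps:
$m{\left(d \right)} = d^{2}$
$F = -2700$ ($F = \left(-50\right) 54 = -2700$)
$O{\left(E \right)} = 8 + E$
$\left(F + m{\left(107 \right)}\right) + O{\left(-123 \right)} = \left(-2700 + 107^{2}\right) + \left(8 - 123\right) = \left(-2700 + 11449\right) - 115 = 8749 - 115 = 8634$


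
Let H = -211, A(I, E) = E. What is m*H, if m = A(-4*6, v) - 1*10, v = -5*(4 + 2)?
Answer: 8440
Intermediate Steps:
v = -30 (v = -5*6 = -30)
m = -40 (m = -30 - 1*10 = -30 - 10 = -40)
m*H = -40*(-211) = 8440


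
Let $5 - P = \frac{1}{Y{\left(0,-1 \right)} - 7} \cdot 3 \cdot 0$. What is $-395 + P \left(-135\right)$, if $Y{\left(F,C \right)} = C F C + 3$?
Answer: $-1070$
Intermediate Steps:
$Y{\left(F,C \right)} = 3 + F C^{2}$ ($Y{\left(F,C \right)} = F C^{2} + 3 = 3 + F C^{2}$)
$P = 5$ ($P = 5 - \frac{1}{\left(3 + 0 \left(-1\right)^{2}\right) - 7} \cdot 3 \cdot 0 = 5 - \frac{1}{\left(3 + 0 \cdot 1\right) - 7} \cdot 3 \cdot 0 = 5 - \frac{1}{\left(3 + 0\right) - 7} \cdot 3 \cdot 0 = 5 - \frac{1}{3 - 7} \cdot 3 \cdot 0 = 5 - \frac{1}{-4} \cdot 3 \cdot 0 = 5 - \left(- \frac{1}{4}\right) 3 \cdot 0 = 5 - \left(- \frac{3}{4}\right) 0 = 5 - 0 = 5 + 0 = 5$)
$-395 + P \left(-135\right) = -395 + 5 \left(-135\right) = -395 - 675 = -1070$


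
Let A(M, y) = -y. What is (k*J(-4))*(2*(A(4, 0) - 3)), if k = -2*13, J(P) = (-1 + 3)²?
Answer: 624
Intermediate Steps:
J(P) = 4 (J(P) = 2² = 4)
k = -26
(k*J(-4))*(2*(A(4, 0) - 3)) = (-26*4)*(2*(-1*0 - 3)) = -208*(0 - 3) = -208*(-3) = -104*(-6) = 624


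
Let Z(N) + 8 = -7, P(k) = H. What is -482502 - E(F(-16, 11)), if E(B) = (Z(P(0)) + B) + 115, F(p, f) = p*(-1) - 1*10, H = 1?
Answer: -482608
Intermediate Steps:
P(k) = 1
Z(N) = -15 (Z(N) = -8 - 7 = -15)
F(p, f) = -10 - p (F(p, f) = -p - 10 = -10 - p)
E(B) = 100 + B (E(B) = (-15 + B) + 115 = 100 + B)
-482502 - E(F(-16, 11)) = -482502 - (100 + (-10 - 1*(-16))) = -482502 - (100 + (-10 + 16)) = -482502 - (100 + 6) = -482502 - 1*106 = -482502 - 106 = -482608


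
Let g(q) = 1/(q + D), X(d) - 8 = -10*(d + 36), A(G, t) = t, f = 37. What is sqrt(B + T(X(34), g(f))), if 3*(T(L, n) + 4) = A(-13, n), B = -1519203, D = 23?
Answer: I*sqrt(1367286295)/30 ≈ 1232.6*I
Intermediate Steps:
X(d) = -352 - 10*d (X(d) = 8 - 10*(d + 36) = 8 - 10*(36 + d) = 8 + (-360 - 10*d) = -352 - 10*d)
g(q) = 1/(23 + q) (g(q) = 1/(q + 23) = 1/(23 + q))
T(L, n) = -4 + n/3
sqrt(B + T(X(34), g(f))) = sqrt(-1519203 + (-4 + 1/(3*(23 + 37)))) = sqrt(-1519203 + (-4 + (1/3)/60)) = sqrt(-1519203 + (-4 + (1/3)*(1/60))) = sqrt(-1519203 + (-4 + 1/180)) = sqrt(-1519203 - 719/180) = sqrt(-273457259/180) = I*sqrt(1367286295)/30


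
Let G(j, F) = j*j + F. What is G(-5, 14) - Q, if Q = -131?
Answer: 170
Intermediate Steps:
G(j, F) = F + j**2 (G(j, F) = j**2 + F = F + j**2)
G(-5, 14) - Q = (14 + (-5)**2) - 1*(-131) = (14 + 25) + 131 = 39 + 131 = 170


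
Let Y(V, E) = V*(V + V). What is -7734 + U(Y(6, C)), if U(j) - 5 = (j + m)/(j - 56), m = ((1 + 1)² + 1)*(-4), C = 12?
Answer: -30903/4 ≈ -7725.8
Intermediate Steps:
Y(V, E) = 2*V² (Y(V, E) = V*(2*V) = 2*V²)
m = -20 (m = (2² + 1)*(-4) = (4 + 1)*(-4) = 5*(-4) = -20)
U(j) = 5 + (-20 + j)/(-56 + j) (U(j) = 5 + (j - 20)/(j - 56) = 5 + (-20 + j)/(-56 + j))
-7734 + U(Y(6, C)) = -7734 + 6*(-50 + 2*6²)/(-56 + 2*6²) = -7734 + 6*(-50 + 2*36)/(-56 + 2*36) = -7734 + 6*(-50 + 72)/(-56 + 72) = -7734 + 6*22/16 = -7734 + 6*(1/16)*22 = -7734 + 33/4 = -30903/4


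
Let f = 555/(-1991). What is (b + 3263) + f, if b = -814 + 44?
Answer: 4963008/1991 ≈ 2492.7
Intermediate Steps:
f = -555/1991 (f = 555*(-1/1991) = -555/1991 ≈ -0.27875)
b = -770
(b + 3263) + f = (-770 + 3263) - 555/1991 = 2493 - 555/1991 = 4963008/1991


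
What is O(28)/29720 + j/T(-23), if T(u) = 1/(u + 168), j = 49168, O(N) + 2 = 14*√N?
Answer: 105942289599/14860 + 7*√7/7430 ≈ 7.1294e+6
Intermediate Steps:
O(N) = -2 + 14*√N
T(u) = 1/(168 + u)
O(28)/29720 + j/T(-23) = (-2 + 14*√28)/29720 + 49168/(1/(168 - 23)) = (-2 + 14*(2*√7))*(1/29720) + 49168/(1/145) = (-2 + 28*√7)*(1/29720) + 49168/(1/145) = (-1/14860 + 7*√7/7430) + 49168*145 = (-1/14860 + 7*√7/7430) + 7129360 = 105942289599/14860 + 7*√7/7430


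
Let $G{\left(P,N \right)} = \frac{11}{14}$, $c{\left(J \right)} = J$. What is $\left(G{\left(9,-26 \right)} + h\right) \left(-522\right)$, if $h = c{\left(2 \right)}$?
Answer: $- \frac{10179}{7} \approx -1454.1$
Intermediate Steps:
$G{\left(P,N \right)} = \frac{11}{14}$ ($G{\left(P,N \right)} = 11 \cdot \frac{1}{14} = \frac{11}{14}$)
$h = 2$
$\left(G{\left(9,-26 \right)} + h\right) \left(-522\right) = \left(\frac{11}{14} + 2\right) \left(-522\right) = \frac{39}{14} \left(-522\right) = - \frac{10179}{7}$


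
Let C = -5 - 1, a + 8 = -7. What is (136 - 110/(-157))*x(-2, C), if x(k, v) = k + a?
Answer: -364854/157 ≈ -2323.9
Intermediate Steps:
a = -15 (a = -8 - 7 = -15)
C = -6
x(k, v) = -15 + k (x(k, v) = k - 15 = -15 + k)
(136 - 110/(-157))*x(-2, C) = (136 - 110/(-157))*(-15 - 2) = (136 - 110*(-1/157))*(-17) = (136 + 110/157)*(-17) = (21462/157)*(-17) = -364854/157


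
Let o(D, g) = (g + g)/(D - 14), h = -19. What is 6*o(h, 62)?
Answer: -248/11 ≈ -22.545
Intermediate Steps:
o(D, g) = 2*g/(-14 + D) (o(D, g) = (2*g)/(-14 + D) = 2*g/(-14 + D))
6*o(h, 62) = 6*(2*62/(-14 - 19)) = 6*(2*62/(-33)) = 6*(2*62*(-1/33)) = 6*(-124/33) = -248/11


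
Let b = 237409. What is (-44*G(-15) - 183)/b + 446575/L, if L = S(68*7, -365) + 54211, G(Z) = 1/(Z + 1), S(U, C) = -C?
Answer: 742077758041/90697835088 ≈ 8.1819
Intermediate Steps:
G(Z) = 1/(1 + Z)
L = 54576 (L = -1*(-365) + 54211 = 365 + 54211 = 54576)
(-44*G(-15) - 183)/b + 446575/L = (-44/(1 - 15) - 183)/237409 + 446575/54576 = (-44/(-14) - 183)*(1/237409) + 446575*(1/54576) = (-44*(-1/14) - 183)*(1/237409) + 446575/54576 = (22/7 - 183)*(1/237409) + 446575/54576 = -1259/7*1/237409 + 446575/54576 = -1259/1661863 + 446575/54576 = 742077758041/90697835088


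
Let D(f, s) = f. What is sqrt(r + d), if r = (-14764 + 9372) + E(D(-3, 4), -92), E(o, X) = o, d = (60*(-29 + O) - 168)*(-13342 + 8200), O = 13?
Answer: sqrt(5794781) ≈ 2407.2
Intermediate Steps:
d = 5800176 (d = (60*(-29 + 13) - 168)*(-13342 + 8200) = (60*(-16) - 168)*(-5142) = (-960 - 168)*(-5142) = -1128*(-5142) = 5800176)
r = -5395 (r = (-14764 + 9372) - 3 = -5392 - 3 = -5395)
sqrt(r + d) = sqrt(-5395 + 5800176) = sqrt(5794781)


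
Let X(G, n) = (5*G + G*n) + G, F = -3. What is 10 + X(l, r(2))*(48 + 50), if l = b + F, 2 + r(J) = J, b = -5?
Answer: -4694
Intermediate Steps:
r(J) = -2 + J
l = -8 (l = -5 - 3 = -8)
X(G, n) = 6*G + G*n
10 + X(l, r(2))*(48 + 50) = 10 + (-8*(6 + (-2 + 2)))*(48 + 50) = 10 - 8*(6 + 0)*98 = 10 - 8*6*98 = 10 - 48*98 = 10 - 4704 = -4694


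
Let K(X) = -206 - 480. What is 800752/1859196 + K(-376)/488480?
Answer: 48734491063/113522507760 ≈ 0.42929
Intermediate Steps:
K(X) = -686
800752/1859196 + K(-376)/488480 = 800752/1859196 - 686/488480 = 800752*(1/1859196) - 686*1/488480 = 200188/464799 - 343/244240 = 48734491063/113522507760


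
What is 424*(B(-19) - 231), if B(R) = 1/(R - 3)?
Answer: -1077596/11 ≈ -97963.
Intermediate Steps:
B(R) = 1/(-3 + R)
424*(B(-19) - 231) = 424*(1/(-3 - 19) - 231) = 424*(1/(-22) - 231) = 424*(-1/22 - 231) = 424*(-5083/22) = -1077596/11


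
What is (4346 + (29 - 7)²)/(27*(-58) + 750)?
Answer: -805/136 ≈ -5.9191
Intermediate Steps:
(4346 + (29 - 7)²)/(27*(-58) + 750) = (4346 + 22²)/(-1566 + 750) = (4346 + 484)/(-816) = 4830*(-1/816) = -805/136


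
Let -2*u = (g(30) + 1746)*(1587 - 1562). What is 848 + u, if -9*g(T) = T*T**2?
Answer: 16523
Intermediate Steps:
g(T) = -T**3/9 (g(T) = -T*T**2/9 = -T**3/9)
u = 15675 (u = -(-1/9*30**3 + 1746)*(1587 - 1562)/2 = -(-1/9*27000 + 1746)*25/2 = -(-3000 + 1746)*25/2 = -(-627)*25 = -1/2*(-31350) = 15675)
848 + u = 848 + 15675 = 16523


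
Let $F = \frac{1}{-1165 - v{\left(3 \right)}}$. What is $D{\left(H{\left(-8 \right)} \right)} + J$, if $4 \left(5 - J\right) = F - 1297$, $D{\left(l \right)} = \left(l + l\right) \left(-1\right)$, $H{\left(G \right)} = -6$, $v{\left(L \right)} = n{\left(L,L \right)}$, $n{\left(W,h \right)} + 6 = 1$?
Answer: $\frac{1583401}{4640} \approx 341.25$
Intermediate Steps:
$n{\left(W,h \right)} = -5$ ($n{\left(W,h \right)} = -6 + 1 = -5$)
$v{\left(L \right)} = -5$
$F = - \frac{1}{1160}$ ($F = \frac{1}{-1165 - -5} = \frac{1}{-1165 + 5} = \frac{1}{-1160} = - \frac{1}{1160} \approx -0.00086207$)
$D{\left(l \right)} = - 2 l$ ($D{\left(l \right)} = 2 l \left(-1\right) = - 2 l$)
$J = \frac{1527721}{4640}$ ($J = 5 - \frac{- \frac{1}{1160} - 1297}{4} = 5 - - \frac{1504521}{4640} = 5 + \frac{1504521}{4640} = \frac{1527721}{4640} \approx 329.25$)
$D{\left(H{\left(-8 \right)} \right)} + J = \left(-2\right) \left(-6\right) + \frac{1527721}{4640} = 12 + \frac{1527721}{4640} = \frac{1583401}{4640}$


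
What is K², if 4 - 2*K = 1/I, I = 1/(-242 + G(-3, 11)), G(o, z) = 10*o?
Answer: 19044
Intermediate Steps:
I = -1/272 (I = 1/(-242 + 10*(-3)) = 1/(-242 - 30) = 1/(-272) = -1/272 ≈ -0.0036765)
K = 138 (K = 2 - 1/(2*(-1/272)) = 2 - ½*(-272) = 2 + 136 = 138)
K² = 138² = 19044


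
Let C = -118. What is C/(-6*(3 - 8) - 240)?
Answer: 59/105 ≈ 0.56190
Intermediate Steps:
C/(-6*(3 - 8) - 240) = -118/(-6*(3 - 8) - 240) = -118/(-6*(-5) - 240) = -118/(30 - 240) = -118/(-210) = -118*(-1/210) = 59/105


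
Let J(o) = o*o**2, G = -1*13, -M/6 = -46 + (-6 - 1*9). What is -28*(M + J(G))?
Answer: 51268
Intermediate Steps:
M = 366 (M = -6*(-46 + (-6 - 1*9)) = -6*(-46 + (-6 - 9)) = -6*(-46 - 15) = -6*(-61) = 366)
G = -13
J(o) = o**3
-28*(M + J(G)) = -28*(366 + (-13)**3) = -28*(366 - 2197) = -28*(-1831) = 51268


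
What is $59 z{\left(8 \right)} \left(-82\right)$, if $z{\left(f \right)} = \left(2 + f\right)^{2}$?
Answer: $-483800$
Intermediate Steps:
$59 z{\left(8 \right)} \left(-82\right) = 59 \left(2 + 8\right)^{2} \left(-82\right) = 59 \cdot 10^{2} \left(-82\right) = 59 \cdot 100 \left(-82\right) = 59 \left(-8200\right) = -483800$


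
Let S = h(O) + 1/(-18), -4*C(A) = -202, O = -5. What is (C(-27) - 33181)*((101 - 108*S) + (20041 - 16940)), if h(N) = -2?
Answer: -113438832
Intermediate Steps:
C(A) = 101/2 (C(A) = -¼*(-202) = 101/2)
S = -37/18 (S = -2 + 1/(-18) = -2 - 1/18 = -37/18 ≈ -2.0556)
(C(-27) - 33181)*((101 - 108*S) + (20041 - 16940)) = (101/2 - 33181)*((101 - 108*(-37/18)) + (20041 - 16940)) = -66261*((101 + 222) + 3101)/2 = -66261*(323 + 3101)/2 = -66261/2*3424 = -113438832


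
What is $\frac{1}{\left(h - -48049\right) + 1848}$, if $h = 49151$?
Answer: $\frac{1}{99048} \approx 1.0096 \cdot 10^{-5}$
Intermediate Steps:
$\frac{1}{\left(h - -48049\right) + 1848} = \frac{1}{\left(49151 - -48049\right) + 1848} = \frac{1}{\left(49151 + 48049\right) + 1848} = \frac{1}{97200 + 1848} = \frac{1}{99048}$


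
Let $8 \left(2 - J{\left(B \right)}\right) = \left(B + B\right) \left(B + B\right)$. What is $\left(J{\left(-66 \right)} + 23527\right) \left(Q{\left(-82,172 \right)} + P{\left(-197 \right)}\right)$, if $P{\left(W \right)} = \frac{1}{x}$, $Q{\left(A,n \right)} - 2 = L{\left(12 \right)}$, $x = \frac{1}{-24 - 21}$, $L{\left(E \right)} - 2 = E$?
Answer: $-619179$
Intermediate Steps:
$L{\left(E \right)} = 2 + E$
$x = - \frac{1}{45}$ ($x = \frac{1}{-45} = - \frac{1}{45} \approx -0.022222$)
$Q{\left(A,n \right)} = 16$ ($Q{\left(A,n \right)} = 2 + \left(2 + 12\right) = 2 + 14 = 16$)
$J{\left(B \right)} = 2 - \frac{B^{2}}{2}$ ($J{\left(B \right)} = 2 - \frac{\left(B + B\right) \left(B + B\right)}{8} = 2 - \frac{2 B 2 B}{8} = 2 - \frac{4 B^{2}}{8} = 2 - \frac{B^{2}}{2}$)
$P{\left(W \right)} = -45$ ($P{\left(W \right)} = \frac{1}{- \frac{1}{45}} = -45$)
$\left(J{\left(-66 \right)} + 23527\right) \left(Q{\left(-82,172 \right)} + P{\left(-197 \right)}\right) = \left(\left(2 - \frac{\left(-66\right)^{2}}{2}\right) + 23527\right) \left(16 - 45\right) = \left(\left(2 - 2178\right) + 23527\right) \left(-29\right) = \left(-2176 + 23527\right) \left(-29\right) = 21351 \left(-29\right) = -619179$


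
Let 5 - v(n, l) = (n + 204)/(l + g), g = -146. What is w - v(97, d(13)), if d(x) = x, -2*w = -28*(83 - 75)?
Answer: 1990/19 ≈ 104.74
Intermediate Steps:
w = 112 (w = -(-14)*(83 - 75) = -(-14)*8 = -1/2*(-224) = 112)
v(n, l) = 5 - (204 + n)/(-146 + l) (v(n, l) = 5 - (n + 204)/(l - 146) = 5 - (204 + n)/(-146 + l))
w - v(97, d(13)) = 112 - (-934 - 1*97 + 5*13)/(-146 + 13) = 112 - (-934 - 97 + 65)/(-133) = 112 - (-1)*(-966)/133 = 112 - 1*138/19 = 112 - 138/19 = 1990/19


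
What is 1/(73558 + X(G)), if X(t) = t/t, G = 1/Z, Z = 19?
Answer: 1/73559 ≈ 1.3595e-5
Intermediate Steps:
G = 1/19 ≈ 0.052632
X(t) = 1
1/(73558 + X(G)) = 1/(73558 + 1) = 1/73559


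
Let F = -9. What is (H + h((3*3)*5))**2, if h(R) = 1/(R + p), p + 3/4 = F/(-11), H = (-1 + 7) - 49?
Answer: 7263300625/3932289 ≈ 1847.1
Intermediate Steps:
H = -43 (H = 6 - 49 = -43)
p = 3/44 (p = -3/4 - 9/(-11) = -3/4 - 9*(-1/11) = -3/4 + 9/11 = 3/44 ≈ 0.068182)
h(R) = 1/(3/44 + R) (h(R) = 1/(R + 3/44) = 1/(3/44 + R))
(H + h((3*3)*5))**2 = (-43 + 44/(3 + 44*((3*3)*5)))**2 = (-43 + 44/(3 + 44*(9*5)))**2 = (-43 + 44/(3 + 44*45))**2 = (-43 + 44/(3 + 1980))**2 = (-43 + 44/1983)**2 = (-85225/1983)**2 = 7263300625/3932289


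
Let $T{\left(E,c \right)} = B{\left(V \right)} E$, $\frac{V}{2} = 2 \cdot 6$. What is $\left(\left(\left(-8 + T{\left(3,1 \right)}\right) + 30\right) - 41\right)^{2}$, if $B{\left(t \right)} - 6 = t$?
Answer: $5041$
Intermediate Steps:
$V = 24$ ($V = 2 \cdot 2 \cdot 6 = 2 \cdot 12 = 24$)
$B{\left(t \right)} = 6 + t$
$T{\left(E,c \right)} = 30 E$ ($T{\left(E,c \right)} = \left(6 + 24\right) E = 30 E$)
$\left(\left(\left(-8 + T{\left(3,1 \right)}\right) + 30\right) - 41\right)^{2} = \left(\left(\left(-8 + 30 \cdot 3\right) + 30\right) - 41\right)^{2} = \left(\left(\left(-8 + 90\right) + 30\right) - 41\right)^{2} = \left(\left(82 + 30\right) - 41\right)^{2} = \left(112 - 41\right)^{2} = 71^{2} = 5041$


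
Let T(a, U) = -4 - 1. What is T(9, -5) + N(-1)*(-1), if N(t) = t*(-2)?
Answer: -7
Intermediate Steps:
T(a, U) = -5
N(t) = -2*t
T(9, -5) + N(-1)*(-1) = -5 - 2*(-1)*(-1) = -5 + 2*(-1) = -5 - 2 = -7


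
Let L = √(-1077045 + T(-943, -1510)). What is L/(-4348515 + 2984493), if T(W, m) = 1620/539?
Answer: -I*√6385781985/105029694 ≈ -0.00076084*I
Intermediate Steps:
T(W, m) = 1620/539 (T(W, m) = 1620*(1/539) = 1620/539)
L = I*√6385781985/77 (L = √(-1077045 + 1620/539) = √(-580525635/539) = I*√6385781985/77 ≈ 1037.8*I)
L/(-4348515 + 2984493) = (I*√6385781985/77)/(-4348515 + 2984493) = (I*√6385781985/77)/(-1364022) = (I*√6385781985/77)*(-1/1364022) = -I*√6385781985/105029694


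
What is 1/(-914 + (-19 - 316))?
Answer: -1/1249 ≈ -0.00080064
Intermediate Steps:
1/(-914 + (-19 - 316)) = 1/(-914 - 335) = 1/(-1249) = -1/1249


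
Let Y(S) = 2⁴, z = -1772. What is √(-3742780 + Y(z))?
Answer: 2*I*√935691 ≈ 1934.6*I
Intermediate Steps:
Y(S) = 16
√(-3742780 + Y(z)) = √(-3742780 + 16) = √(-3742764) = 2*I*√935691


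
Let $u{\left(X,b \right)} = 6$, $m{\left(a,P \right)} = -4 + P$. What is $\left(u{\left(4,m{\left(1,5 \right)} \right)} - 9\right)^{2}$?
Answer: $9$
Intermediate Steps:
$\left(u{\left(4,m{\left(1,5 \right)} \right)} - 9\right)^{2} = \left(6 - 9\right)^{2} = \left(-3\right)^{2} = 9$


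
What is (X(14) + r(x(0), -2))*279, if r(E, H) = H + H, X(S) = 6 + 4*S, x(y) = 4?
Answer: 16182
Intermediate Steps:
r(E, H) = 2*H
(X(14) + r(x(0), -2))*279 = ((6 + 4*14) + 2*(-2))*279 = ((6 + 56) - 4)*279 = (62 - 4)*279 = 58*279 = 16182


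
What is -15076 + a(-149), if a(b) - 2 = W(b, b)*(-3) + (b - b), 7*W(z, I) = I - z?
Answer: -15074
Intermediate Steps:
W(z, I) = -z/7 + I/7 (W(z, I) = (I - z)/7 = -z/7 + I/7)
a(b) = 2 (a(b) = 2 + ((-b/7 + b/7)*(-3) + (b - b)) = 2 + (0*(-3) + 0) = 2 + (0 + 0) = 2 + 0 = 2)
-15076 + a(-149) = -15076 + 2 = -15074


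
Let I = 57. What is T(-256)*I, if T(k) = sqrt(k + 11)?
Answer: 399*I*sqrt(5) ≈ 892.19*I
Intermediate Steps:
T(k) = sqrt(11 + k)
T(-256)*I = sqrt(11 - 256)*57 = sqrt(-245)*57 = (7*I*sqrt(5))*57 = 399*I*sqrt(5)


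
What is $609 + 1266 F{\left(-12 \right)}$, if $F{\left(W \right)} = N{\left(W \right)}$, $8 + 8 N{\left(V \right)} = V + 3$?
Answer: $- \frac{8325}{4} \approx -2081.3$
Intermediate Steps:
$N{\left(V \right)} = - \frac{5}{8} + \frac{V}{8}$ ($N{\left(V \right)} = -1 + \frac{V + 3}{8} = -1 + \frac{3 + V}{8} = -1 + \left(\frac{3}{8} + \frac{V}{8}\right) = - \frac{5}{8} + \frac{V}{8}$)
$F{\left(W \right)} = - \frac{5}{8} + \frac{W}{8}$
$609 + 1266 F{\left(-12 \right)} = 609 + 1266 \left(- \frac{5}{8} + \frac{1}{8} \left(-12\right)\right) = 609 + 1266 \left(- \frac{5}{8} - \frac{3}{2}\right) = 609 + 1266 \left(- \frac{17}{8}\right) = 609 - \frac{10761}{4} = - \frac{8325}{4}$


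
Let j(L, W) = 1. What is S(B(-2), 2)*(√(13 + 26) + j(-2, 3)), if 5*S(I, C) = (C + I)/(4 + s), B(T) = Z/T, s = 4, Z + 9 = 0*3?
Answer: 13/80 + 13*√39/80 ≈ 1.1773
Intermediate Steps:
Z = -9 (Z = -9 + 0*3 = -9 + 0 = -9)
B(T) = -9/T
S(I, C) = C/40 + I/40 (S(I, C) = ((C + I)/(4 + 4))/5 = ((C + I)/8)/5 = ((C + I)*(⅛))/5 = (C/8 + I/8)/5 = C/40 + I/40)
S(B(-2), 2)*(√(13 + 26) + j(-2, 3)) = ((1/40)*2 + (-9/(-2))/40)*(√(13 + 26) + 1) = (1/20 + (-9*(-½))/40)*(√39 + 1) = (1/20 + (1/40)*(9/2))*(1 + √39) = (1/20 + 9/80)*(1 + √39) = 13*(1 + √39)/80 = 13/80 + 13*√39/80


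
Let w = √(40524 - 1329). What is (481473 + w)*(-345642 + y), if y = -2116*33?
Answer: -200037587310 - 1246410*√4355 ≈ -2.0012e+11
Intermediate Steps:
y = -69828
w = 3*√4355 (w = √39195 = 3*√4355 ≈ 197.98)
(481473 + w)*(-345642 + y) = (481473 + 3*√4355)*(-345642 - 69828) = (481473 + 3*√4355)*(-415470) = -200037587310 - 1246410*√4355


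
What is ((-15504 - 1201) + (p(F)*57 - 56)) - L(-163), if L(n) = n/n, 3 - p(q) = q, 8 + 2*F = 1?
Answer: -32783/2 ≈ -16392.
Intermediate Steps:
F = -7/2 (F = -4 + (½)*1 = -4 + ½ = -7/2 ≈ -3.5000)
p(q) = 3 - q
L(n) = 1
((-15504 - 1201) + (p(F)*57 - 56)) - L(-163) = ((-15504 - 1201) + ((3 - 1*(-7/2))*57 - 56)) - 1*1 = (-16705 + ((3 + 7/2)*57 - 56)) - 1 = (-16705 + ((13/2)*57 - 56)) - 1 = (-16705 + (741/2 - 56)) - 1 = (-16705 + 629/2) - 1 = -32781/2 - 1 = -32783/2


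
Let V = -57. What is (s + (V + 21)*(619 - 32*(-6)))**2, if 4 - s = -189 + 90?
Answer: 846402649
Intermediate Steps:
s = 103 (s = 4 - (-189 + 90) = 4 - 1*(-99) = 4 + 99 = 103)
(s + (V + 21)*(619 - 32*(-6)))**2 = (103 + (-57 + 21)*(619 - 32*(-6)))**2 = (103 - 36*(619 + 192))**2 = (103 - 36*811)**2 = (103 - 29196)**2 = (-29093)**2 = 846402649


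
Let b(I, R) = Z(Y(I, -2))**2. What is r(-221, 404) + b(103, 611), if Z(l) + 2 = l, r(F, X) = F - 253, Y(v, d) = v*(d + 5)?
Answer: 93775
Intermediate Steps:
Y(v, d) = v*(5 + d)
r(F, X) = -253 + F
Z(l) = -2 + l
b(I, R) = (-2 + 3*I)**2 (b(I, R) = (-2 + I*(5 - 2))**2 = (-2 + I*3)**2 = (-2 + 3*I)**2)
r(-221, 404) + b(103, 611) = (-253 - 221) + (-2 + 3*103)**2 = -474 + (-2 + 309)**2 = -474 + 307**2 = -474 + 94249 = 93775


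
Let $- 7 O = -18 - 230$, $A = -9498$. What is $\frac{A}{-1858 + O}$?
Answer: $\frac{33243}{6379} \approx 5.2113$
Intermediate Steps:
$O = \frac{248}{7}$ ($O = - \frac{-18 - 230}{7} = \left(- \frac{1}{7}\right) \left(-248\right) = \frac{248}{7} \approx 35.429$)
$\frac{A}{-1858 + O} = - \frac{9498}{-1858 + \frac{248}{7}} = - \frac{9498}{- \frac{12758}{7}} = \left(-9498\right) \left(- \frac{7}{12758}\right) = \frac{33243}{6379}$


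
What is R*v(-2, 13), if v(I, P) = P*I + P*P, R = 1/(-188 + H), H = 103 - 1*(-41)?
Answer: -13/4 ≈ -3.2500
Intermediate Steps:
H = 144 (H = 103 + 41 = 144)
R = -1/44 (R = 1/(-188 + 144) = 1/(-44) = -1/44 ≈ -0.022727)
v(I, P) = P**2 + I*P (v(I, P) = I*P + P**2 = P**2 + I*P)
R*v(-2, 13) = -13*(-2 + 13)/44 = -13*11/44 = -1/44*143 = -13/4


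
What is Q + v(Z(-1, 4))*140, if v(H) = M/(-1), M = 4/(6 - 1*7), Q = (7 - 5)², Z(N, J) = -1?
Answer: 564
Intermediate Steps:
Q = 4 (Q = 2² = 4)
M = -4 (M = 4/(6 - 7) = 4/(-1) = 4*(-1) = -4)
v(H) = 4 (v(H) = -4/(-1) = -4*(-1) = 4)
Q + v(Z(-1, 4))*140 = 4 + 4*140 = 4 + 560 = 564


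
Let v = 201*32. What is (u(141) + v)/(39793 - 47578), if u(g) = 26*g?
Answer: -1122/865 ≈ -1.2971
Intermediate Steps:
v = 6432
(u(141) + v)/(39793 - 47578) = (26*141 + 6432)/(39793 - 47578) = (3666 + 6432)/(-7785) = 10098*(-1/7785) = -1122/865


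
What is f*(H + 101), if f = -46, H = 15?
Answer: -5336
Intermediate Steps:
f*(H + 101) = -46*(15 + 101) = -46*116 = -5336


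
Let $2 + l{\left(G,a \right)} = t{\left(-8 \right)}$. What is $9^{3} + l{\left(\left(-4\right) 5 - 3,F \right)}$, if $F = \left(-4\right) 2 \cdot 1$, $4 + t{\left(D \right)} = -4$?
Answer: $719$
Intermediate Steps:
$t{\left(D \right)} = -8$ ($t{\left(D \right)} = -4 - 4 = -8$)
$F = -8$ ($F = \left(-8\right) 1 = -8$)
$l{\left(G,a \right)} = -10$ ($l{\left(G,a \right)} = -2 - 8 = -10$)
$9^{3} + l{\left(\left(-4\right) 5 - 3,F \right)} = 9^{3} - 10 = 729 - 10 = 719$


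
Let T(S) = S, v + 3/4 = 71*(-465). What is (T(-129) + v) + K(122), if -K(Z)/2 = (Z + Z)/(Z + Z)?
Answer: -132587/4 ≈ -33147.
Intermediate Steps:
v = -132063/4 (v = -¾ + 71*(-465) = -¾ - 33015 = -132063/4 ≈ -33016.)
K(Z) = -2 (K(Z) = -2*(Z + Z)/(Z + Z) = -2*2*Z/(2*Z) = -2*2*Z*1/(2*Z) = -2*1 = -2)
(T(-129) + v) + K(122) = (-129 - 132063/4) - 2 = -132579/4 - 2 = -132587/4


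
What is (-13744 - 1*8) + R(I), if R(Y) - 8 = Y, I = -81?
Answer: -13825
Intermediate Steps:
R(Y) = 8 + Y
(-13744 - 1*8) + R(I) = (-13744 - 1*8) + (8 - 81) = (-13744 - 8) - 73 = -13752 - 73 = -13825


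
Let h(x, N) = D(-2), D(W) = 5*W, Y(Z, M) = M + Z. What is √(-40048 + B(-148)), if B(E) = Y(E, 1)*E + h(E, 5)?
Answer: I*√18302 ≈ 135.28*I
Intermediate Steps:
h(x, N) = -10 (h(x, N) = 5*(-2) = -10)
B(E) = -10 + E*(1 + E) (B(E) = (1 + E)*E - 10 = E*(1 + E) - 10 = -10 + E*(1 + E))
√(-40048 + B(-148)) = √(-40048 + (-10 - 148*(1 - 148))) = √(-40048 + (-10 - 148*(-147))) = √(-40048 + (-10 + 21756)) = √(-40048 + 21746) = √(-18302) = I*√18302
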